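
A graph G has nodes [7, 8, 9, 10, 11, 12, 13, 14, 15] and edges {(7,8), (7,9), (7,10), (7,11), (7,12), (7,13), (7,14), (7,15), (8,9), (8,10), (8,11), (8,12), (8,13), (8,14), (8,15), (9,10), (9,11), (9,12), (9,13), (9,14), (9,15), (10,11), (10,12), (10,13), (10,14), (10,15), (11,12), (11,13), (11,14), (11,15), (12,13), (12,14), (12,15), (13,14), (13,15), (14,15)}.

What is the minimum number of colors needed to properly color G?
Clique number ω(G) = 9 (lower bound: χ ≥ ω).
The clique on [7, 8, 9, 10, 11, 12, 13, 14, 15] has size 9, forcing χ ≥ 9, and the coloring below uses 9 colors, so χ(G) = 9.
A valid 9-coloring: color 1: [7]; color 2: [10]; color 3: [8]; color 4: [11]; color 5: [9]; color 6: [12]; color 7: [14]; color 8: [15]; color 9: [13].

χ(G) = 9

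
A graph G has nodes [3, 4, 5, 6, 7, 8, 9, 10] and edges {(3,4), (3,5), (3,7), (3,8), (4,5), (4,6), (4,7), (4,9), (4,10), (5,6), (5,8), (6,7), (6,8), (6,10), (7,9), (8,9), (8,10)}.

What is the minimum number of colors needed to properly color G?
Clique number ω(G) = 3 (lower bound: χ ≥ ω).
The clique on [6, 8, 10] has size 3, forcing χ ≥ 3, and the coloring below uses 3 colors, so χ(G) = 3.
A valid 3-coloring: color 1: [4, 8]; color 2: [3, 6, 9]; color 3: [5, 7, 10].

χ(G) = 3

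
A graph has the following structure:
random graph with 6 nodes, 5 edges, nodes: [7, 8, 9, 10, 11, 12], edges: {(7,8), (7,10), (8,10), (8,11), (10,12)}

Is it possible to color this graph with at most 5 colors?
A valid 5-coloring: color 1: [9, 10, 11]; color 2: [8, 12]; color 3: [7].
(χ(G) = 3 ≤ 5.)

Yes, G is 5-colorable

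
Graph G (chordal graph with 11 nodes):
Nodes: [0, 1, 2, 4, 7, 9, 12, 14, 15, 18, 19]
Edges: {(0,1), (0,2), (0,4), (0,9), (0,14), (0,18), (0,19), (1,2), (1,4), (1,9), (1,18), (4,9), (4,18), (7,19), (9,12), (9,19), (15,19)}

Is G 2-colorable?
No, G is not 2-colorable

The clique on vertices [0, 1, 4, 9] has size 4 > 2, so it alone needs 4 colors.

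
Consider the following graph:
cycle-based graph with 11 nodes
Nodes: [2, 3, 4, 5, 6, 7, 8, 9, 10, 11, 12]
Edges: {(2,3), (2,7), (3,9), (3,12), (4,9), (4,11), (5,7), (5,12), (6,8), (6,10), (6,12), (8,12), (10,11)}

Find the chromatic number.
Clique number ω(G) = 3 (lower bound: χ ≥ ω).
The clique on [6, 8, 12] has size 3, forcing χ ≥ 3, and the coloring below uses 3 colors, so χ(G) = 3.
A valid 3-coloring: color 1: [2, 4, 10, 12]; color 2: [3, 6, 7, 11]; color 3: [5, 8, 9].

χ(G) = 3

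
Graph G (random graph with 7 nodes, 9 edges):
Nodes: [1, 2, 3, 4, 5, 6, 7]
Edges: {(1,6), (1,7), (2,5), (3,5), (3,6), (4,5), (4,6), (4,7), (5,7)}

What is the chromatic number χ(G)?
χ(G) = 3

Clique number ω(G) = 3 (lower bound: χ ≥ ω).
The clique on [4, 5, 7] has size 3, forcing χ ≥ 3, and the coloring below uses 3 colors, so χ(G) = 3.
A valid 3-coloring: color 1: [5, 6]; color 2: [1, 2, 3, 4]; color 3: [7].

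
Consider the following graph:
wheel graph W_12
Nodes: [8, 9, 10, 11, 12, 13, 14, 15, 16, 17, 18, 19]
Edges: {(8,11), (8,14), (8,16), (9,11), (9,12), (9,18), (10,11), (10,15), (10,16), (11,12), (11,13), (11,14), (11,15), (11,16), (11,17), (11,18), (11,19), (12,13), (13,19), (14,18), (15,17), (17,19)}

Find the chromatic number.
χ(G) = 4

Clique number ω(G) = 3 (lower bound: χ ≥ ω).
Odd cycle [9, 18, 14, 8, 16, 10, 15, 17, 19, 13, 12] needs 3 colors (χ ≥ 3).
Vertex 11 is adjacent to every vertex of [8, 9, 10, 12, 13, 14, 15, 16, 17, 18, 19], which already need 3 colors among themselves, so 11 needs a new color (χ ≥ 4).
The coloring below uses 4 colors, so χ(G) = 4.
A valid 4-coloring: color 1: [11]; color 2: [9, 13, 14, 15, 16]; color 3: [8, 10, 12, 17, 18]; color 4: [19].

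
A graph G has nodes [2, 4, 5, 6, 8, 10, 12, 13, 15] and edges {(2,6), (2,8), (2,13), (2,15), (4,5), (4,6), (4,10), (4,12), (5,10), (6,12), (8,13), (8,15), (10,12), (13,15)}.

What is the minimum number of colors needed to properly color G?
χ(G) = 4

Clique number ω(G) = 4 (lower bound: χ ≥ ω).
The clique on [2, 8, 13, 15] has size 4, forcing χ ≥ 4, and the coloring below uses 4 colors, so χ(G) = 4.
A valid 4-coloring: color 1: [2, 4]; color 2: [6, 10, 15]; color 3: [5, 8, 12]; color 4: [13].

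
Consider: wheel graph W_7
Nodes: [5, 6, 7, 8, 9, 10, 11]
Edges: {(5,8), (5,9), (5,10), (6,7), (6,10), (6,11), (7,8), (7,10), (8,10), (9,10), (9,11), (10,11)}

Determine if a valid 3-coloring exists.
Yes, G is 3-colorable

A valid 3-coloring: color 1: [10]; color 2: [5, 7, 11]; color 3: [6, 8, 9].
(χ(G) = 3 ≤ 3.)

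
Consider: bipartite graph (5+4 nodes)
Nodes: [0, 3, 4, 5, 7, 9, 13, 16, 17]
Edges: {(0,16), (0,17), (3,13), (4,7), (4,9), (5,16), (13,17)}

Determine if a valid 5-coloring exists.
A valid 5-coloring: color 1: [0, 4, 5, 13]; color 2: [3, 7, 9, 16, 17].
(χ(G) = 2 ≤ 5.)

Yes, G is 5-colorable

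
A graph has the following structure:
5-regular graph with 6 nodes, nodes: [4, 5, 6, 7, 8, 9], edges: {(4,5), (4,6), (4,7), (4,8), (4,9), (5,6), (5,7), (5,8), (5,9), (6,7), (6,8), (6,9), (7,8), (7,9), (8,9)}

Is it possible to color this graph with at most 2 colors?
No, G is not 2-colorable

The clique on vertices [4, 5, 6, 7, 8, 9] has size 6 > 2, so it alone needs 6 colors.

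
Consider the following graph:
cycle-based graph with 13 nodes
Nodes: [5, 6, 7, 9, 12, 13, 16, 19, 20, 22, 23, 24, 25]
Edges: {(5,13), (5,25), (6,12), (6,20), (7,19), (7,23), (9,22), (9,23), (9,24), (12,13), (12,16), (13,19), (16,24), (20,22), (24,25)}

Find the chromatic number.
Clique number ω(G) = 2 (lower bound: χ ≥ ω).
Odd cycle [22, 20, 6, 12, 16, 24, 9] needs 3 colors (χ ≥ 3).
The coloring below uses 3 colors, so χ(G) = 3.
A valid 3-coloring: color 1: [7, 9, 13, 16, 20, 25]; color 2: [5, 12, 19, 22, 23, 24]; color 3: [6].

χ(G) = 3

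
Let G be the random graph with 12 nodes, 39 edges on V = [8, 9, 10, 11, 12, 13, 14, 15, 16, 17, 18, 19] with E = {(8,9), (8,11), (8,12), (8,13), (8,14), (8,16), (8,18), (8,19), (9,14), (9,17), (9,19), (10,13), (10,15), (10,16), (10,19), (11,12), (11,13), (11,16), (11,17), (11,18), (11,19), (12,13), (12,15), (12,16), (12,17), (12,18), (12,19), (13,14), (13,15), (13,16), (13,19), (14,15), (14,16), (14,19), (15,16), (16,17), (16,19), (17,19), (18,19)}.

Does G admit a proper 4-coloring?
The clique on vertices [8, 11, 12, 13, 16, 19] has size 6 > 4, so it alone needs 6 colors.

No, G is not 4-colorable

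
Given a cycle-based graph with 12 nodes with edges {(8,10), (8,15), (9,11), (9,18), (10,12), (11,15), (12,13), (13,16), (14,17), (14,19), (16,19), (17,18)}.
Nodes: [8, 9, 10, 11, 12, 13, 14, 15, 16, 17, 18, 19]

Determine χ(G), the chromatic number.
Clique number ω(G) = 2 (lower bound: χ ≥ ω).
The graph is bipartite (no odd cycle), so 2 colors suffice: χ(G) = 2.
A valid 2-coloring: color 1: [9, 10, 13, 15, 17, 19]; color 2: [8, 11, 12, 14, 16, 18].

χ(G) = 2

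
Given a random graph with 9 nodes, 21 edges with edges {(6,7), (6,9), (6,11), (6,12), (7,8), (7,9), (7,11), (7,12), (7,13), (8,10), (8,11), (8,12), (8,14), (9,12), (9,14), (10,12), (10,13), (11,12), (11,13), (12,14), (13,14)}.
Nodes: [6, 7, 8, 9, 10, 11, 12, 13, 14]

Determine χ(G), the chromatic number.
χ(G) = 4

Clique number ω(G) = 4 (lower bound: χ ≥ ω).
The clique on [6, 7, 9, 12] has size 4, forcing χ ≥ 4, and the coloring below uses 4 colors, so χ(G) = 4.
A valid 4-coloring: color 1: [12, 13]; color 2: [7, 10, 14]; color 3: [9, 11]; color 4: [6, 8].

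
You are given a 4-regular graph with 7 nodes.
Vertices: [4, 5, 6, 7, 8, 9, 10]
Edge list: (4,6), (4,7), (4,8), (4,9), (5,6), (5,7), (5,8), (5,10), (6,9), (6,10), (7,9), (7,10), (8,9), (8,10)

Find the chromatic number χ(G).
χ(G) = 3

Clique number ω(G) = 3 (lower bound: χ ≥ ω).
The clique on [5, 8, 10] has size 3, forcing χ ≥ 3, and the coloring below uses 3 colors, so χ(G) = 3.
A valid 3-coloring: color 1: [6, 7, 8]; color 2: [9, 10]; color 3: [4, 5].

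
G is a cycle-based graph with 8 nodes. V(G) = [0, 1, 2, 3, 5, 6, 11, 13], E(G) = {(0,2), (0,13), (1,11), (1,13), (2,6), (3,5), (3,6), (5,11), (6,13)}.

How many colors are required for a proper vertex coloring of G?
χ(G) = 2

Clique number ω(G) = 2 (lower bound: χ ≥ ω).
The graph is bipartite (no odd cycle), so 2 colors suffice: χ(G) = 2.
A valid 2-coloring: color 1: [2, 3, 11, 13]; color 2: [0, 1, 5, 6].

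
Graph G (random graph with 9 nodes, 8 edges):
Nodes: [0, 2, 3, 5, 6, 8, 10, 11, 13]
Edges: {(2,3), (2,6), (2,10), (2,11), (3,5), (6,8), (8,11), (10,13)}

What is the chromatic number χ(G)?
Clique number ω(G) = 2 (lower bound: χ ≥ ω).
The graph is bipartite (no odd cycle), so 2 colors suffice: χ(G) = 2.
A valid 2-coloring: color 1: [0, 2, 5, 8, 13]; color 2: [3, 6, 10, 11].

χ(G) = 2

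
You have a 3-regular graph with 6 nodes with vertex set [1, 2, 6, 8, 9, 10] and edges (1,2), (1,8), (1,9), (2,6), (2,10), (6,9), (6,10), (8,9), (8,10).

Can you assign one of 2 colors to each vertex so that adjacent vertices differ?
The clique on vertices [1, 8, 9] has size 3 > 2, so it alone needs 3 colors.

No, G is not 2-colorable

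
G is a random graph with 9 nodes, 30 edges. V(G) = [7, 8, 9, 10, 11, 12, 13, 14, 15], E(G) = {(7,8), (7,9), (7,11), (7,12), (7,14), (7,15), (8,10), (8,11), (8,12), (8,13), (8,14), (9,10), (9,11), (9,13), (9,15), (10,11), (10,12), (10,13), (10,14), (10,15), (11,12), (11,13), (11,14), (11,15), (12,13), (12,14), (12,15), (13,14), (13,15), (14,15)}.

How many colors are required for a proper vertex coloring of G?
Clique number ω(G) = 6 (lower bound: χ ≥ ω).
The clique on [8, 10, 11, 12, 13, 14] has size 6, forcing χ ≥ 6, and the coloring below uses 6 colors, so χ(G) = 6.
A valid 6-coloring: color 1: [11]; color 2: [9, 14]; color 3: [12]; color 4: [8, 15]; color 5: [7, 10]; color 6: [13].

χ(G) = 6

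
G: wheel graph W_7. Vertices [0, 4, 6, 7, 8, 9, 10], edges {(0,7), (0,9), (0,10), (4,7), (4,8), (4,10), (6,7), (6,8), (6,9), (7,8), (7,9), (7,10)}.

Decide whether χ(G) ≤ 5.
Yes, G is 5-colorable

A valid 5-coloring: color 1: [7]; color 2: [0, 4, 6]; color 3: [8, 9, 10].
(χ(G) = 3 ≤ 5.)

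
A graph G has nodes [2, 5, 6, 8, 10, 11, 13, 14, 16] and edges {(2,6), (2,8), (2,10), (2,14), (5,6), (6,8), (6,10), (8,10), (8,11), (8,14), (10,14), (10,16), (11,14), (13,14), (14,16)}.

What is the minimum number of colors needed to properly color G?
χ(G) = 4

Clique number ω(G) = 4 (lower bound: χ ≥ ω).
The clique on [2, 6, 8, 10] has size 4, forcing χ ≥ 4, and the coloring below uses 4 colors, so χ(G) = 4.
A valid 4-coloring: color 1: [6, 14]; color 2: [5, 10, 11, 13]; color 3: [8, 16]; color 4: [2].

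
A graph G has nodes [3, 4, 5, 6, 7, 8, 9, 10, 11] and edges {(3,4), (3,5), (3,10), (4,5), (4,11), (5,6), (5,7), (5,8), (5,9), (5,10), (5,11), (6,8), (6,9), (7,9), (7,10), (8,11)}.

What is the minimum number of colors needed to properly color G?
χ(G) = 3

Clique number ω(G) = 3 (lower bound: χ ≥ ω).
The clique on [3, 5, 10] has size 3, forcing χ ≥ 3, and the coloring below uses 3 colors, so χ(G) = 3.
A valid 3-coloring: color 1: [5]; color 2: [4, 8, 9, 10]; color 3: [3, 6, 7, 11].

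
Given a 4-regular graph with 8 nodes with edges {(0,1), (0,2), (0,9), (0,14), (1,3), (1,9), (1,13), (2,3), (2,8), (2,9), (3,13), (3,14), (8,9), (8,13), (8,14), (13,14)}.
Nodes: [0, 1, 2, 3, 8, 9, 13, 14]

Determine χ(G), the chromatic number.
Clique number ω(G) = 3 (lower bound: χ ≥ ω).
The clique on [0, 1, 9] has size 3, forcing χ ≥ 3, and the coloring below uses 3 colors, so χ(G) = 3.
A valid 3-coloring: color 1: [1, 2, 14]; color 2: [9, 13]; color 3: [0, 3, 8].

χ(G) = 3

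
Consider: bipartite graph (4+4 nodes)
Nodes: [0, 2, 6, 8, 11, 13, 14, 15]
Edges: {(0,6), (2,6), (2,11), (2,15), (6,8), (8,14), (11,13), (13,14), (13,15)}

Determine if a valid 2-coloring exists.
A valid 2-coloring: color 1: [6, 11, 14, 15]; color 2: [0, 2, 8, 13].
(χ(G) = 2 ≤ 2.)

Yes, G is 2-colorable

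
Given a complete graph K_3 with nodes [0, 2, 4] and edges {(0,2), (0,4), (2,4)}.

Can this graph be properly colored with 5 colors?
A valid 5-coloring: color 1: [0]; color 2: [2]; color 3: [4].
(χ(G) = 3 ≤ 5.)

Yes, G is 5-colorable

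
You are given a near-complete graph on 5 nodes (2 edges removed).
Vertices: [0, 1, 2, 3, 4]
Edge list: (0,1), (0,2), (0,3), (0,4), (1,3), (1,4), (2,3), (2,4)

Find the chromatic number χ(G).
Clique number ω(G) = 3 (lower bound: χ ≥ ω).
The clique on [0, 1, 3] has size 3, forcing χ ≥ 3, and the coloring below uses 3 colors, so χ(G) = 3.
A valid 3-coloring: color 1: [0]; color 2: [1, 2]; color 3: [3, 4].

χ(G) = 3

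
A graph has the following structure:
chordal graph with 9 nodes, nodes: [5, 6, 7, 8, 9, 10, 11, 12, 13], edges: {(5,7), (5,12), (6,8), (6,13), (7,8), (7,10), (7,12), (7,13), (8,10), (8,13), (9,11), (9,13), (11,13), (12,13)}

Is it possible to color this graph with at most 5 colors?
A valid 5-coloring: color 1: [5, 10, 13]; color 2: [6, 7, 9]; color 3: [8, 11, 12].
(χ(G) = 3 ≤ 5.)

Yes, G is 5-colorable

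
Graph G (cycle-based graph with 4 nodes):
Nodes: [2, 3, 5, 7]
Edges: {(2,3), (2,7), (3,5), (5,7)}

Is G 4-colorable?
A valid 4-coloring: color 1: [3, 7]; color 2: [2, 5].
(χ(G) = 2 ≤ 4.)

Yes, G is 4-colorable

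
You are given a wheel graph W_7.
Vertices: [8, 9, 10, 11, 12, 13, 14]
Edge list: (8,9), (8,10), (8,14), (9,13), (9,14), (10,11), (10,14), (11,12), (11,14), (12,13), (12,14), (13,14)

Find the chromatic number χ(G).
Clique number ω(G) = 3 (lower bound: χ ≥ ω).
The clique on [8, 9, 14] has size 3, forcing χ ≥ 3, and the coloring below uses 3 colors, so χ(G) = 3.
A valid 3-coloring: color 1: [14]; color 2: [8, 11, 13]; color 3: [9, 10, 12].

χ(G) = 3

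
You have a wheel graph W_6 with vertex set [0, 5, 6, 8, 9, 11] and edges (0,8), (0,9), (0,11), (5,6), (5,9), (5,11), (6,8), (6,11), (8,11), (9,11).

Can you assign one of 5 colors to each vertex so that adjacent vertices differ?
A valid 5-coloring: color 1: [11]; color 2: [6, 9]; color 3: [0, 5]; color 4: [8].
(χ(G) = 4 ≤ 5.)

Yes, G is 5-colorable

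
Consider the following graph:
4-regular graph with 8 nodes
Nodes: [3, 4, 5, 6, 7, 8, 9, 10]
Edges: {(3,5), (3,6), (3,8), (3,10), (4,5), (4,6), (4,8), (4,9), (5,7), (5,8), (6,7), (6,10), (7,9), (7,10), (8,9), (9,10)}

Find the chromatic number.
χ(G) = 3

Clique number ω(G) = 3 (lower bound: χ ≥ ω).
The clique on [4, 8, 9] has size 3, forcing χ ≥ 3, and the coloring below uses 3 colors, so χ(G) = 3.
A valid 3-coloring: color 1: [5, 6, 9]; color 2: [3, 4, 7]; color 3: [8, 10].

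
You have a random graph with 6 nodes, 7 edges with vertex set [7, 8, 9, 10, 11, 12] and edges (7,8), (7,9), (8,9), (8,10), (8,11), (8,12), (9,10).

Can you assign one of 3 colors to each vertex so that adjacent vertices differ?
Yes, G is 3-colorable

A valid 3-coloring: color 1: [8]; color 2: [9, 11, 12]; color 3: [7, 10].
(χ(G) = 3 ≤ 3.)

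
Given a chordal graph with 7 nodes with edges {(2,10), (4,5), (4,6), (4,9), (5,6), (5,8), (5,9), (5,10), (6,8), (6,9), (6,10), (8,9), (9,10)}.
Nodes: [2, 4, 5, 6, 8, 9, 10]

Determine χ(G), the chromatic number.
χ(G) = 4

Clique number ω(G) = 4 (lower bound: χ ≥ ω).
The clique on [5, 6, 8, 9] has size 4, forcing χ ≥ 4, and the coloring below uses 4 colors, so χ(G) = 4.
A valid 4-coloring: color 1: [2, 9]; color 2: [6]; color 3: [5]; color 4: [4, 8, 10].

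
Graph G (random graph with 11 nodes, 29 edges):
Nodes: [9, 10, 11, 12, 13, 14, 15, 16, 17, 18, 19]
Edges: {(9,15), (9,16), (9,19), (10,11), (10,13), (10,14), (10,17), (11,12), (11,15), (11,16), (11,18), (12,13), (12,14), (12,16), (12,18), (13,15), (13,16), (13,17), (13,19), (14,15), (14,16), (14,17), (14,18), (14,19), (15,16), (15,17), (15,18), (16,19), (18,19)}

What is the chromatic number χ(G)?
χ(G) = 3

Clique number ω(G) = 3 (lower bound: χ ≥ ω).
The clique on [9, 16, 19] has size 3, forcing χ ≥ 3, and the coloring below uses 3 colors, so χ(G) = 3.
A valid 3-coloring: color 1: [9, 11, 13, 14]; color 2: [10, 12, 15, 19]; color 3: [16, 17, 18].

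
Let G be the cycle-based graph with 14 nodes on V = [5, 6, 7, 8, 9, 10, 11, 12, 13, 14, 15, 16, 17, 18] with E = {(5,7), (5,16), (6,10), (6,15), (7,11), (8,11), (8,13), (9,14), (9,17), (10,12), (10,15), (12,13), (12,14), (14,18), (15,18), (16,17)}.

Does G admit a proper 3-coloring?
Yes, G is 3-colorable

A valid 3-coloring: color 1: [5, 10, 11, 13, 14, 17]; color 2: [7, 8, 9, 12, 15, 16]; color 3: [6, 18].
(χ(G) = 3 ≤ 3.)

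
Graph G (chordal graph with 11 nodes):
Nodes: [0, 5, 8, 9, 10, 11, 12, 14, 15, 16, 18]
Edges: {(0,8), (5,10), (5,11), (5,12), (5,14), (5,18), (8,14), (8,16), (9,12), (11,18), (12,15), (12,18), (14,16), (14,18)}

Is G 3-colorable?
Yes, G is 3-colorable

A valid 3-coloring: color 1: [5, 8, 9, 15]; color 2: [0, 10, 16, 18]; color 3: [11, 12, 14].
(χ(G) = 3 ≤ 3.)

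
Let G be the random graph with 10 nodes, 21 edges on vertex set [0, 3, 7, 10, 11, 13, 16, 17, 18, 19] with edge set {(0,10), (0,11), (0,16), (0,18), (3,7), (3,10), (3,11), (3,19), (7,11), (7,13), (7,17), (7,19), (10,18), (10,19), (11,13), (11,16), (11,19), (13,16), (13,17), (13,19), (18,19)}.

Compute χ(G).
χ(G) = 4

Clique number ω(G) = 4 (lower bound: χ ≥ ω).
The clique on [3, 7, 11, 19] has size 4, forcing χ ≥ 4, and the coloring below uses 4 colors, so χ(G) = 4.
A valid 4-coloring: color 1: [16, 17, 19]; color 2: [10, 11]; color 3: [7, 18]; color 4: [0, 3, 13].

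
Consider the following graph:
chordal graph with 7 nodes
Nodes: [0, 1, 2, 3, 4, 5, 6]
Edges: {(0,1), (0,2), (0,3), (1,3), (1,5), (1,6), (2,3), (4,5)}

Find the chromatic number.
Clique number ω(G) = 3 (lower bound: χ ≥ ω).
The clique on [0, 1, 3] has size 3, forcing χ ≥ 3, and the coloring below uses 3 colors, so χ(G) = 3.
A valid 3-coloring: color 1: [1, 2, 4]; color 2: [3, 5, 6]; color 3: [0].

χ(G) = 3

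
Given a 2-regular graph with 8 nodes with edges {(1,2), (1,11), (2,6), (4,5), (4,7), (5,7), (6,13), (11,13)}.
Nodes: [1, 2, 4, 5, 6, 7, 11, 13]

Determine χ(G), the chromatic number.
Clique number ω(G) = 3 (lower bound: χ ≥ ω).
The clique on [4, 5, 7] has size 3, forcing χ ≥ 3, and the coloring below uses 3 colors, so χ(G) = 3.
A valid 3-coloring: color 1: [1, 4, 13]; color 2: [5, 6, 11]; color 3: [2, 7].

χ(G) = 3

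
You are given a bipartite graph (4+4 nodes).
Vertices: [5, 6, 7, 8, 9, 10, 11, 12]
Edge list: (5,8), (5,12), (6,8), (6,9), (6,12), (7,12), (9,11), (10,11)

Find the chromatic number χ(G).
Clique number ω(G) = 2 (lower bound: χ ≥ ω).
The graph is bipartite (no odd cycle), so 2 colors suffice: χ(G) = 2.
A valid 2-coloring: color 1: [8, 9, 10, 12]; color 2: [5, 6, 7, 11].

χ(G) = 2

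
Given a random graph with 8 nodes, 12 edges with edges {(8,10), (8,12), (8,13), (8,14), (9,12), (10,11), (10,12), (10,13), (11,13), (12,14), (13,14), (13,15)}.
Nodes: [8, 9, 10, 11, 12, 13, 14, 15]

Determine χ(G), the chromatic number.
Clique number ω(G) = 3 (lower bound: χ ≥ ω).
The clique on [8, 10, 12] has size 3, forcing χ ≥ 3, and the coloring below uses 3 colors, so χ(G) = 3.
A valid 3-coloring: color 1: [12, 13]; color 2: [8, 9, 11, 15]; color 3: [10, 14].

χ(G) = 3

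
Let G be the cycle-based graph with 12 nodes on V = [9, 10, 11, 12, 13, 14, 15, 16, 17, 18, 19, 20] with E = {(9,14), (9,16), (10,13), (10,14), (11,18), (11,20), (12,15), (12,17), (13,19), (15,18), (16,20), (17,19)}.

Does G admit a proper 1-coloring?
Edge (9,16) forces its endpoints to differ, so 1 color is not enough.

No, G is not 1-colorable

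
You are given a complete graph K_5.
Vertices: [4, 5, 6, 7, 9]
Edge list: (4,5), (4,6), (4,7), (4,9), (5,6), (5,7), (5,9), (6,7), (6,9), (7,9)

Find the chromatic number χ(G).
χ(G) = 5

Clique number ω(G) = 5 (lower bound: χ ≥ ω).
The clique on [4, 5, 6, 7, 9] has size 5, forcing χ ≥ 5, and the coloring below uses 5 colors, so χ(G) = 5.
A valid 5-coloring: color 1: [5]; color 2: [7]; color 3: [6]; color 4: [9]; color 5: [4].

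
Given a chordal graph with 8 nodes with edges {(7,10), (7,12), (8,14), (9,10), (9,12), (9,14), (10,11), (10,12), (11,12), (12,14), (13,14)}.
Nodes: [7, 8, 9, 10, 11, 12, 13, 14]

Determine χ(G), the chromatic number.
Clique number ω(G) = 3 (lower bound: χ ≥ ω).
The clique on [9, 10, 12] has size 3, forcing χ ≥ 3, and the coloring below uses 3 colors, so χ(G) = 3.
A valid 3-coloring: color 1: [8, 12, 13]; color 2: [10, 14]; color 3: [7, 9, 11].

χ(G) = 3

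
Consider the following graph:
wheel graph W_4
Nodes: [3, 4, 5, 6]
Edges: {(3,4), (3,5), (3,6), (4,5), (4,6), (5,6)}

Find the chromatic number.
χ(G) = 4

Clique number ω(G) = 4 (lower bound: χ ≥ ω).
The clique on [3, 4, 5, 6] has size 4, forcing χ ≥ 4, and the coloring below uses 4 colors, so χ(G) = 4.
A valid 4-coloring: color 1: [4]; color 2: [6]; color 3: [3]; color 4: [5].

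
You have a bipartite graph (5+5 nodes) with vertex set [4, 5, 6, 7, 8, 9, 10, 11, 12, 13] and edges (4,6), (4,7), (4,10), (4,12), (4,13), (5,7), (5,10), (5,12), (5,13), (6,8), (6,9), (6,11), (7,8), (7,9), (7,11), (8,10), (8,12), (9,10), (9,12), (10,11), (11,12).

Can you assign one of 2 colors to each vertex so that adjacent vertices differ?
Yes, G is 2-colorable

A valid 2-coloring: color 1: [6, 7, 10, 12, 13]; color 2: [4, 5, 8, 9, 11].
(χ(G) = 2 ≤ 2.)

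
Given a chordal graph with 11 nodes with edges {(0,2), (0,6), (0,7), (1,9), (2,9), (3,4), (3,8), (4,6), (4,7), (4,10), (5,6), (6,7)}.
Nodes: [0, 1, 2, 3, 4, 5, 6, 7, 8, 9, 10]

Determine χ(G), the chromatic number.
Clique number ω(G) = 3 (lower bound: χ ≥ ω).
The clique on [0, 6, 7] has size 3, forcing χ ≥ 3, and the coloring below uses 3 colors, so χ(G) = 3.
A valid 3-coloring: color 1: [0, 4, 5, 8, 9]; color 2: [1, 2, 3, 6, 10]; color 3: [7].

χ(G) = 3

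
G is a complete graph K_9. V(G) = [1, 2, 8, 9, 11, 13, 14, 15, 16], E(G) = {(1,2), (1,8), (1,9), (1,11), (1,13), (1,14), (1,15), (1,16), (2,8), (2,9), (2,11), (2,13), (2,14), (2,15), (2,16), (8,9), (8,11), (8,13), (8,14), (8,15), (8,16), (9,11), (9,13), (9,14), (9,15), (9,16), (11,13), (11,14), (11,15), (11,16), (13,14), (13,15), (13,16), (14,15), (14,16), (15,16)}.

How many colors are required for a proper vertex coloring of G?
χ(G) = 9

Clique number ω(G) = 9 (lower bound: χ ≥ ω).
The clique on [1, 2, 8, 9, 11, 13, 14, 15, 16] has size 9, forcing χ ≥ 9, and the coloring below uses 9 colors, so χ(G) = 9.
A valid 9-coloring: color 1: [1]; color 2: [9]; color 3: [15]; color 4: [8]; color 5: [16]; color 6: [14]; color 7: [13]; color 8: [11]; color 9: [2].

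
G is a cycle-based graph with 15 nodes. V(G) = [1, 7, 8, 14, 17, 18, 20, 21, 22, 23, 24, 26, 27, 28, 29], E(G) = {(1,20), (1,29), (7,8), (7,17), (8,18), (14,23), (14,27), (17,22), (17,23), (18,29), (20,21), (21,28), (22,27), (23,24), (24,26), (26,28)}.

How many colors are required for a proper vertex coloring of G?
Clique number ω(G) = 2 (lower bound: χ ≥ ω).
Odd cycle [17, 22, 27, 14, 23] needs 3 colors (χ ≥ 3).
The coloring below uses 3 colors, so χ(G) = 3.
A valid 3-coloring: color 1: [1, 7, 18, 21, 22, 23, 26]; color 2: [8, 14, 17, 20, 24, 28, 29]; color 3: [27].

χ(G) = 3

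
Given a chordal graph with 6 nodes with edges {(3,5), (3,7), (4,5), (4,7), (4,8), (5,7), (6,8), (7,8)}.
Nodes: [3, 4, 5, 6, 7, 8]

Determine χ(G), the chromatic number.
χ(G) = 3

Clique number ω(G) = 3 (lower bound: χ ≥ ω).
The clique on [3, 5, 7] has size 3, forcing χ ≥ 3, and the coloring below uses 3 colors, so χ(G) = 3.
A valid 3-coloring: color 1: [6, 7]; color 2: [5, 8]; color 3: [3, 4].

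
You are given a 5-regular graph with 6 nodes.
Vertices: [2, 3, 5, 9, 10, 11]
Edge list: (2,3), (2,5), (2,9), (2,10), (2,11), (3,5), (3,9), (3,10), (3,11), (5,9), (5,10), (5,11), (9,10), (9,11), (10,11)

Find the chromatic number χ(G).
χ(G) = 6

Clique number ω(G) = 6 (lower bound: χ ≥ ω).
The clique on [2, 3, 5, 9, 10, 11] has size 6, forcing χ ≥ 6, and the coloring below uses 6 colors, so χ(G) = 6.
A valid 6-coloring: color 1: [10]; color 2: [9]; color 3: [3]; color 4: [2]; color 5: [5]; color 6: [11].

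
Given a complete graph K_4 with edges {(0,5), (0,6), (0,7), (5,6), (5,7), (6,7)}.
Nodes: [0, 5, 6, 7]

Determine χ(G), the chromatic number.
χ(G) = 4

Clique number ω(G) = 4 (lower bound: χ ≥ ω).
The clique on [0, 5, 6, 7] has size 4, forcing χ ≥ 4, and the coloring below uses 4 colors, so χ(G) = 4.
A valid 4-coloring: color 1: [6]; color 2: [0]; color 3: [5]; color 4: [7].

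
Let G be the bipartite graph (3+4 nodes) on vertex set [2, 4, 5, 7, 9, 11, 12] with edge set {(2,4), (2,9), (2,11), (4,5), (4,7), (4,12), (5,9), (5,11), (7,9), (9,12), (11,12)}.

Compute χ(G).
Clique number ω(G) = 2 (lower bound: χ ≥ ω).
The graph is bipartite (no odd cycle), so 2 colors suffice: χ(G) = 2.
A valid 2-coloring: color 1: [4, 9, 11]; color 2: [2, 5, 7, 12].

χ(G) = 2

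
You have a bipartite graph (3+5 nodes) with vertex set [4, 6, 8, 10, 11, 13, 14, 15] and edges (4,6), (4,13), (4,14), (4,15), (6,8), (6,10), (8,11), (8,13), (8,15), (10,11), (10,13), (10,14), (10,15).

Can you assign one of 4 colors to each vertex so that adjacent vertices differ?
A valid 4-coloring: color 1: [4, 8, 10]; color 2: [6, 11, 13, 14, 15].
(χ(G) = 2 ≤ 4.)

Yes, G is 4-colorable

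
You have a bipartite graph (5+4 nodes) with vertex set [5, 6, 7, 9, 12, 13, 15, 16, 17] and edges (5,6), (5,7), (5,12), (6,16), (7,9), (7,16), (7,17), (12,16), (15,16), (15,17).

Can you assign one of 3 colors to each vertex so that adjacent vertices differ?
Yes, G is 3-colorable

A valid 3-coloring: color 1: [6, 7, 12, 13, 15]; color 2: [5, 9, 16, 17].
(χ(G) = 2 ≤ 3.)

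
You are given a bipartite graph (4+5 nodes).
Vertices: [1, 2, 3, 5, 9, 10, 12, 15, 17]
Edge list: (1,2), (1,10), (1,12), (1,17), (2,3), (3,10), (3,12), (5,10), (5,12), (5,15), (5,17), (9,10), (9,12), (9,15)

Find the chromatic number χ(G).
χ(G) = 2

Clique number ω(G) = 2 (lower bound: χ ≥ ω).
The graph is bipartite (no odd cycle), so 2 colors suffice: χ(G) = 2.
A valid 2-coloring: color 1: [1, 3, 5, 9]; color 2: [2, 10, 12, 15, 17].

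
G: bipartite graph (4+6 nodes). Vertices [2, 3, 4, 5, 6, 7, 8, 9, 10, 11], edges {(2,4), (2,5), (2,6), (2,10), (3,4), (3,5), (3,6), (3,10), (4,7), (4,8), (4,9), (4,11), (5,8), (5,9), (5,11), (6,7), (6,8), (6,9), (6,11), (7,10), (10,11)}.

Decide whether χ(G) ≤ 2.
Yes, G is 2-colorable

A valid 2-coloring: color 1: [4, 5, 6, 10]; color 2: [2, 3, 7, 8, 9, 11].
(χ(G) = 2 ≤ 2.)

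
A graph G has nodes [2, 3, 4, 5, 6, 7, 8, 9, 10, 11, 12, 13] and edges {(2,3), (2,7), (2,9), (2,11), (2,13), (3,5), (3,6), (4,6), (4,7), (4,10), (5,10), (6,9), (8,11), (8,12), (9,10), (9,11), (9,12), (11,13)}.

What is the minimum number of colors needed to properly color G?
χ(G) = 3

Clique number ω(G) = 3 (lower bound: χ ≥ ω).
The clique on [2, 9, 11] has size 3, forcing χ ≥ 3, and the coloring below uses 3 colors, so χ(G) = 3.
A valid 3-coloring: color 1: [3, 4, 8, 9, 13]; color 2: [2, 6, 10, 12]; color 3: [5, 7, 11].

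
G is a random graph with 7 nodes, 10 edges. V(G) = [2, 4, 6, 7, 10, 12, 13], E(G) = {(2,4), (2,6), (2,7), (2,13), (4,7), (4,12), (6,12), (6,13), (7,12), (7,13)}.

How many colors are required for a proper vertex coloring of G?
χ(G) = 3

Clique number ω(G) = 3 (lower bound: χ ≥ ω).
The clique on [2, 4, 7] has size 3, forcing χ ≥ 3, and the coloring below uses 3 colors, so χ(G) = 3.
A valid 3-coloring: color 1: [2, 10, 12]; color 2: [6, 7]; color 3: [4, 13].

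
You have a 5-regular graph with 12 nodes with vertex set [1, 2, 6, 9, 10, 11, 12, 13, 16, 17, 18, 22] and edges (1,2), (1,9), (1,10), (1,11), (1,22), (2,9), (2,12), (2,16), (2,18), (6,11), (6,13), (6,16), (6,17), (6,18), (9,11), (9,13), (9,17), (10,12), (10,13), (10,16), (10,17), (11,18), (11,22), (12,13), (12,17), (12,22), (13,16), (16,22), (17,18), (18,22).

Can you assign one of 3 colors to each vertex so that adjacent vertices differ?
A valid 3-coloring: color 1: [6, 9, 10, 22]; color 2: [2, 11, 13, 17]; color 3: [1, 12, 16, 18].
(χ(G) = 3 ≤ 3.)

Yes, G is 3-colorable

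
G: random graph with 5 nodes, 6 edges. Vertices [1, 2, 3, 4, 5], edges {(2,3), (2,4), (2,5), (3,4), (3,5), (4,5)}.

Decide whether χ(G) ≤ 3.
No, G is not 3-colorable

The clique on vertices [2, 3, 4, 5] has size 4 > 3, so it alone needs 4 colors.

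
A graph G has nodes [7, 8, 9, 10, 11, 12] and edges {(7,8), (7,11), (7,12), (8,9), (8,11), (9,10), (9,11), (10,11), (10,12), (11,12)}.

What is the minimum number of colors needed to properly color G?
Clique number ω(G) = 3 (lower bound: χ ≥ ω).
Odd cycle [7, 12, 10, 9, 8] needs 3 colors (χ ≥ 3).
Vertex 11 is adjacent to every vertex of [7, 8, 9, 10, 12], which already need 3 colors among themselves, so 11 needs a new color (χ ≥ 4).
The coloring below uses 4 colors, so χ(G) = 4.
A valid 4-coloring: color 1: [11]; color 2: [7, 9]; color 3: [8, 12]; color 4: [10].

χ(G) = 4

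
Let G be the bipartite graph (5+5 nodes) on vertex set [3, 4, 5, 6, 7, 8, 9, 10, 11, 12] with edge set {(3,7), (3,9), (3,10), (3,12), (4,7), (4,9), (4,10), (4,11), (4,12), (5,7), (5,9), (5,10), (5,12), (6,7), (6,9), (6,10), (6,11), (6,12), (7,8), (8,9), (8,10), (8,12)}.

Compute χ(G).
Clique number ω(G) = 2 (lower bound: χ ≥ ω).
The graph is bipartite (no odd cycle), so 2 colors suffice: χ(G) = 2.
A valid 2-coloring: color 1: [3, 4, 5, 6, 8]; color 2: [7, 9, 10, 11, 12].

χ(G) = 2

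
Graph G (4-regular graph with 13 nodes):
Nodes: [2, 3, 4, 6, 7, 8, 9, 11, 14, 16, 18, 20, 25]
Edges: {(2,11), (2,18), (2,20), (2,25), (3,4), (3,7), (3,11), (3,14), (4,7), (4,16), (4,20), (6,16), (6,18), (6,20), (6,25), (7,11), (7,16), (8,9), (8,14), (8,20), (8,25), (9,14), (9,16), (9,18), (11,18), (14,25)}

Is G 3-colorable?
Suppose a proper 3-coloring c exists. The clique [2, 11, 18] takes 3 distinct colors; by symmetry let c(2) = 1, c(11) = 2, c(18) = 3.
- Vertex 3: neighbors [11] already have colors [2]; try each remaining color.
- Case c(3) = 1:
  - Vertex 7: neighbors [3, 11] already have colors [1, 2] ⇒ c(7) = 3.
  - Vertex 4: neighbors [3, 7] already have colors [1, 3] ⇒ c(4) = 2.
  - Vertex 16: neighbors [4, 7] already have colors [2, 3] ⇒ c(16) = 1.
  - Vertex 6: neighbors [16, 18] already have colors [1, 3] ⇒ c(6) = 2.
  - Vertex 9: neighbors [16, 18] already have colors [1, 3] ⇒ c(9) = 2.
  - Vertex 14: neighbors [3, 9] already have colors [1, 2] ⇒ c(14) = 3.
  - Vertex 25: neighbors [2, 6, 14] already have colors [1, 2, 3] — all 3 colors blocked. Contradiction.
- Case c(3) = 3:
  - Vertex 7: neighbors [11, 3] already have colors [2, 3] ⇒ c(7) = 1.
  - Vertex 4: neighbors [7, 3] already have colors [1, 3] ⇒ c(4) = 2.
  - Vertex 16: neighbors [7, 4] already have colors [1, 2] ⇒ c(16) = 3.
  - Vertex 20: neighbors [2, 4] already have colors [1, 2] ⇒ c(20) = 3.
  - Vertex 8: neighbors [20] already have colors [3]; try each remaining color.
  - Case c(8) = 1:
    - Vertex 14: neighbors [8, 3] already have colors [1, 3] ⇒ c(14) = 2.
    - Vertex 9: neighbors [8, 14, 16] already have colors [1, 2, 3] — all 3 colors blocked. Contradiction.
  - Case c(8) = 2:
    - Vertex 14: neighbors [8, 3] already have colors [2, 3] ⇒ c(14) = 1.
    - Vertex 9: neighbors [14, 8, 16] already have colors [1, 2, 3] — all 3 colors blocked. Contradiction.
Every case ends in a contradiction, so G has no proper 3-coloring (χ ≥ 4).

No, G is not 3-colorable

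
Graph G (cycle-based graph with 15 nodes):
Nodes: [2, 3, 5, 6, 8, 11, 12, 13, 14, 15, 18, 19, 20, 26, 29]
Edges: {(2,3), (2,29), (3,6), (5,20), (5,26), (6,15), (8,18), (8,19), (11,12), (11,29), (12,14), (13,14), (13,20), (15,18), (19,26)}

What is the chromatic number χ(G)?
Clique number ω(G) = 2 (lower bound: χ ≥ ω).
Odd cycle [2, 29, 11, 12, 14, 13, 20, 5, 26, 19, 8, 18, 15, 6, 3] needs 3 colors (χ ≥ 3).
The coloring below uses 3 colors, so χ(G) = 3.
A valid 3-coloring: color 1: [2, 6, 8, 11, 14, 20, 26]; color 2: [3, 5, 12, 13, 18, 19, 29]; color 3: [15].

χ(G) = 3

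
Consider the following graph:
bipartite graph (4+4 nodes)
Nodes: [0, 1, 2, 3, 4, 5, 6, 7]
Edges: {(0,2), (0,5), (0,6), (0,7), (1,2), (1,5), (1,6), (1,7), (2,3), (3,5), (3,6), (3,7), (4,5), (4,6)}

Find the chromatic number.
Clique number ω(G) = 2 (lower bound: χ ≥ ω).
The graph is bipartite (no odd cycle), so 2 colors suffice: χ(G) = 2.
A valid 2-coloring: color 1: [2, 5, 6, 7]; color 2: [0, 1, 3, 4].

χ(G) = 2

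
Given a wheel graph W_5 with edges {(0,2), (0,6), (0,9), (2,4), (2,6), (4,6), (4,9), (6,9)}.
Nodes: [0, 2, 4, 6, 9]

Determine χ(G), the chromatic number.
Clique number ω(G) = 3 (lower bound: χ ≥ ω).
The clique on [0, 6, 9] has size 3, forcing χ ≥ 3, and the coloring below uses 3 colors, so χ(G) = 3.
A valid 3-coloring: color 1: [6]; color 2: [0, 4]; color 3: [2, 9].

χ(G) = 3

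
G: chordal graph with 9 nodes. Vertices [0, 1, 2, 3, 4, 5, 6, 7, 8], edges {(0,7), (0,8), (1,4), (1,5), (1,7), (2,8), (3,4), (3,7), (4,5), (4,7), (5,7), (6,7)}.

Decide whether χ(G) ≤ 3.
The clique on vertices [1, 4, 5, 7] has size 4 > 3, so it alone needs 4 colors.

No, G is not 3-colorable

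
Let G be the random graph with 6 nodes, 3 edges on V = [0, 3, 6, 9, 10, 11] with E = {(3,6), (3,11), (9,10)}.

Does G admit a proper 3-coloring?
Yes, G is 3-colorable

A valid 3-coloring: color 1: [0, 3, 10]; color 2: [6, 9, 11].
(χ(G) = 2 ≤ 3.)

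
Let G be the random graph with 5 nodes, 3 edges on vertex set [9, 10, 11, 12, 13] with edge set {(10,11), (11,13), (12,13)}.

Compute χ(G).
χ(G) = 2

Clique number ω(G) = 2 (lower bound: χ ≥ ω).
The graph is bipartite (no odd cycle), so 2 colors suffice: χ(G) = 2.
A valid 2-coloring: color 1: [9, 11, 12]; color 2: [10, 13].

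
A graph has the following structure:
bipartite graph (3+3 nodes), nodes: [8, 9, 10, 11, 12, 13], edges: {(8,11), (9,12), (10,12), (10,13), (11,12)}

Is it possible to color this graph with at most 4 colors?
A valid 4-coloring: color 1: [8, 12, 13]; color 2: [9, 10, 11].
(χ(G) = 2 ≤ 4.)

Yes, G is 4-colorable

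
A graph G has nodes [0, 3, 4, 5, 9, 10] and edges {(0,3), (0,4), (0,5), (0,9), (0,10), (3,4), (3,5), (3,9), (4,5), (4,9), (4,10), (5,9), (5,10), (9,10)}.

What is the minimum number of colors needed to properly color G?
χ(G) = 5

Clique number ω(G) = 5 (lower bound: χ ≥ ω).
The clique on [0, 4, 5, 9, 10] has size 5, forcing χ ≥ 5, and the coloring below uses 5 colors, so χ(G) = 5.
A valid 5-coloring: color 1: [0]; color 2: [9]; color 3: [4]; color 4: [5]; color 5: [3, 10].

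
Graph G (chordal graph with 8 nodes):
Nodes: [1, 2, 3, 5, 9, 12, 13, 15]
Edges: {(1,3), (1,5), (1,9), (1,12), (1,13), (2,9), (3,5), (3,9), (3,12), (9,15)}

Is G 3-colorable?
A valid 3-coloring: color 1: [1, 2, 15]; color 2: [3, 13]; color 3: [5, 9, 12].
(χ(G) = 3 ≤ 3.)

Yes, G is 3-colorable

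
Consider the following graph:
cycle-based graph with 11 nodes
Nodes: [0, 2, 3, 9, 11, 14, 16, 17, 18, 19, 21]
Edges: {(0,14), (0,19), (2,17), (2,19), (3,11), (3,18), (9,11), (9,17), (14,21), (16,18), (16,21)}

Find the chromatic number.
Clique number ω(G) = 2 (lower bound: χ ≥ ω).
Odd cycle [18, 3, 11, 9, 17, 2, 19, 0, 14, 21, 16] needs 3 colors (χ ≥ 3).
The coloring below uses 3 colors, so χ(G) = 3.
A valid 3-coloring: color 1: [11, 17, 18, 19, 21]; color 2: [0, 2, 3, 9, 16]; color 3: [14].

χ(G) = 3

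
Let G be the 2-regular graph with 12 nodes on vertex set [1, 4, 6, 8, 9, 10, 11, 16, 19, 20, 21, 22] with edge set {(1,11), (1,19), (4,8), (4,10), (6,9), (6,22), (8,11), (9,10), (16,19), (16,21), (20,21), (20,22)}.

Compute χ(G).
χ(G) = 2

Clique number ω(G) = 2 (lower bound: χ ≥ ω).
The graph is bipartite (no odd cycle), so 2 colors suffice: χ(G) = 2.
A valid 2-coloring: color 1: [1, 6, 8, 10, 16, 20]; color 2: [4, 9, 11, 19, 21, 22].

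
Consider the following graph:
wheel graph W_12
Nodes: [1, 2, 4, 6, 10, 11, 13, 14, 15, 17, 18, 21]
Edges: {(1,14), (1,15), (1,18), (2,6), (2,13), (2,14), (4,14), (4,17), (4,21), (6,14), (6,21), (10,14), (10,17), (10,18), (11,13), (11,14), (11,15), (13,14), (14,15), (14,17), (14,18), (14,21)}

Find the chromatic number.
Clique number ω(G) = 3 (lower bound: χ ≥ ω).
Odd cycle [11, 15, 1, 18, 10, 17, 4, 21, 6, 2, 13] needs 3 colors (χ ≥ 3).
Vertex 14 is adjacent to every vertex of [1, 2, 4, 6, 10, 11, 13, 15, 17, 18, 21], which already need 3 colors among themselves, so 14 needs a new color (χ ≥ 4).
The coloring below uses 4 colors, so χ(G) = 4.
A valid 4-coloring: color 1: [14]; color 2: [1, 2, 4, 10, 11]; color 3: [13, 15, 17, 18, 21]; color 4: [6].

χ(G) = 4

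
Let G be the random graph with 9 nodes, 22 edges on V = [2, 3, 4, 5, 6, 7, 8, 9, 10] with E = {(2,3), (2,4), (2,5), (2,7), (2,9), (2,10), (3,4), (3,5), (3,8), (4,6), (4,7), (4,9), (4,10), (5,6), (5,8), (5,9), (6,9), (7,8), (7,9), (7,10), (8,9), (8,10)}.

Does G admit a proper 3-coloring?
The clique on vertices [2, 4, 7, 9] has size 4 > 3, so it alone needs 4 colors.

No, G is not 3-colorable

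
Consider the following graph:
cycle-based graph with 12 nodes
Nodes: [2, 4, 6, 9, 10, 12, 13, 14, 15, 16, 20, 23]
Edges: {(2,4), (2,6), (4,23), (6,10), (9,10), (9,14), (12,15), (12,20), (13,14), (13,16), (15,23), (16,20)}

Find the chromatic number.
Clique number ω(G) = 2 (lower bound: χ ≥ ω).
The graph is bipartite (no odd cycle), so 2 colors suffice: χ(G) = 2.
A valid 2-coloring: color 1: [2, 10, 12, 14, 16, 23]; color 2: [4, 6, 9, 13, 15, 20].

χ(G) = 2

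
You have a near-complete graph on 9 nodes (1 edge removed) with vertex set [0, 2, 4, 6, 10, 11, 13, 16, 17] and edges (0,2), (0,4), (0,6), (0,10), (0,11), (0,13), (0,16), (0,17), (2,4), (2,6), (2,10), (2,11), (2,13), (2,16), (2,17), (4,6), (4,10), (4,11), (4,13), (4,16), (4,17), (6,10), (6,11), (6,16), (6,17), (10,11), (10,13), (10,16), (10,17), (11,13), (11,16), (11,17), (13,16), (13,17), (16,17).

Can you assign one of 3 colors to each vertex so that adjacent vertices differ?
No, G is not 3-colorable

The clique on vertices [0, 2, 4, 10, 11, 13, 16, 17] has size 8 > 3, so it alone needs 8 colors.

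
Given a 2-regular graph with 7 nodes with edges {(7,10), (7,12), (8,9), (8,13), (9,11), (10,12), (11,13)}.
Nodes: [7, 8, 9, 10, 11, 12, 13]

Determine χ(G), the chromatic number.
χ(G) = 3

Clique number ω(G) = 3 (lower bound: χ ≥ ω).
The clique on [7, 10, 12] has size 3, forcing χ ≥ 3, and the coloring below uses 3 colors, so χ(G) = 3.
A valid 3-coloring: color 1: [7, 9, 13]; color 2: [8, 10, 11]; color 3: [12].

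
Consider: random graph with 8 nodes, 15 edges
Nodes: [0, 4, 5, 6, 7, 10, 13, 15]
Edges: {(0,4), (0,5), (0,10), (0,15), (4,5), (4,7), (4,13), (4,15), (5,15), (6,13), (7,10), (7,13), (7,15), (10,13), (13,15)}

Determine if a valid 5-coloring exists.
A valid 5-coloring: color 1: [0, 13]; color 2: [4, 6, 10]; color 3: [15]; color 4: [5, 7].
(χ(G) = 4 ≤ 5.)

Yes, G is 5-colorable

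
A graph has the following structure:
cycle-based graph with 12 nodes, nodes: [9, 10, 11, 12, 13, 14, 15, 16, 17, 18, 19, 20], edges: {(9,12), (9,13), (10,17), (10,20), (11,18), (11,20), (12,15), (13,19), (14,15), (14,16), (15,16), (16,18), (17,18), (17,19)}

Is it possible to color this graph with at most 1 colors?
The clique on vertices [14, 15, 16] has size 3 > 1, so it alone needs 3 colors.

No, G is not 1-colorable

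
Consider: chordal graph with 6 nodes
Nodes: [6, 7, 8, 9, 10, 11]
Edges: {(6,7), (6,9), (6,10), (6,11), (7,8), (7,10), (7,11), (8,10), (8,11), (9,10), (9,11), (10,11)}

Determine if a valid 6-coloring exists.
A valid 6-coloring: color 1: [11]; color 2: [10]; color 3: [6, 8]; color 4: [7, 9].
(χ(G) = 4 ≤ 6.)

Yes, G is 6-colorable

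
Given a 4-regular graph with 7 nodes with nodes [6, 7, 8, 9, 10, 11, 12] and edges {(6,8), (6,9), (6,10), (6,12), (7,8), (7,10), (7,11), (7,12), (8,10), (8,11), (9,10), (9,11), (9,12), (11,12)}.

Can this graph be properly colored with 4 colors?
Yes, G is 4-colorable

A valid 4-coloring: color 1: [10, 12]; color 2: [6, 7]; color 3: [8, 9]; color 4: [11].
(χ(G) = 4 ≤ 4.)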